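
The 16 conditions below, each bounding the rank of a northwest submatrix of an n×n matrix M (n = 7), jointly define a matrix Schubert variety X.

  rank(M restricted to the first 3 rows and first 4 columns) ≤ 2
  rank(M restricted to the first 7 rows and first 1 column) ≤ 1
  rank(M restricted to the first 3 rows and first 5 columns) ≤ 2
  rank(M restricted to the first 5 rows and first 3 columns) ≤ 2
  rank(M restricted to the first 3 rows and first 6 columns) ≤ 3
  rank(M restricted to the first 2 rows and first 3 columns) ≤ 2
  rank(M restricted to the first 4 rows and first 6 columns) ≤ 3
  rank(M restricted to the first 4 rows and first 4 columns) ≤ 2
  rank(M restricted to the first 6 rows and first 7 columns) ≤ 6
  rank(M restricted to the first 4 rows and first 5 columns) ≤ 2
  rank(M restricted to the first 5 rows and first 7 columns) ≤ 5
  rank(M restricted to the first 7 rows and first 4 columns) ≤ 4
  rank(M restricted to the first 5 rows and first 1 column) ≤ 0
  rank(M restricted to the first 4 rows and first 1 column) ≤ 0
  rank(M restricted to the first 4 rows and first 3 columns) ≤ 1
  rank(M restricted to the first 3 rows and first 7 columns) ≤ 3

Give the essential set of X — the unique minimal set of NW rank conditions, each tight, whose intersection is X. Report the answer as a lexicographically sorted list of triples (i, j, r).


Recovering R(i,j) via the rank-extension bound from the 16 conditions:

  row 1: 0 1 1 1 1 1 1
  row 2: 0 1 1 2 2 2 2
  row 3: 0 1 1 2 2 3 3
  row 4: 0 1 1 2 2 3 4
  row 5: 0 1 2 3 3 4 5
  row 6: 1 2 3 4 4 5 6
  row 7: 1 2 3 4 5 6 7

the unique w with this rank table is (2, 4, 6, 7, 3, 1, 5).

Fulton essential set (3 of the 10 Rothe cells):

[(4, 3, 1), (4, 5, 2), (5, 1, 0)]


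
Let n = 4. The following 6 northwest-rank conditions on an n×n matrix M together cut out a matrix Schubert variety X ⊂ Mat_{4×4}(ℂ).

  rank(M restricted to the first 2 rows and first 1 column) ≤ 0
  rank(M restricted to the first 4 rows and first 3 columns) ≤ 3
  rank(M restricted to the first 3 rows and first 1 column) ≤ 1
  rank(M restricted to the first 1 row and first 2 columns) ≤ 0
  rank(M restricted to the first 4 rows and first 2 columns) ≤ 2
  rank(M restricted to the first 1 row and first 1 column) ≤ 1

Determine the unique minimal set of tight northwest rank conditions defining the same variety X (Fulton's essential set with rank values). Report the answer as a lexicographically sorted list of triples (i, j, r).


Computing R[i][j] = min implied NW-rank bound (n=4, 6 conditions):

  R[1]: 0 0 1 1
  R[2]: 0 1 2 2
  R[3]: 1 2 3 3
  R[4]: 1 2 3 4

hence w(1..4) = (3, 2, 1, 4).

2 SE-corners of the 3-cell Rothe diagram give Ess(w):

[(1, 2, 0), (2, 1, 0)]


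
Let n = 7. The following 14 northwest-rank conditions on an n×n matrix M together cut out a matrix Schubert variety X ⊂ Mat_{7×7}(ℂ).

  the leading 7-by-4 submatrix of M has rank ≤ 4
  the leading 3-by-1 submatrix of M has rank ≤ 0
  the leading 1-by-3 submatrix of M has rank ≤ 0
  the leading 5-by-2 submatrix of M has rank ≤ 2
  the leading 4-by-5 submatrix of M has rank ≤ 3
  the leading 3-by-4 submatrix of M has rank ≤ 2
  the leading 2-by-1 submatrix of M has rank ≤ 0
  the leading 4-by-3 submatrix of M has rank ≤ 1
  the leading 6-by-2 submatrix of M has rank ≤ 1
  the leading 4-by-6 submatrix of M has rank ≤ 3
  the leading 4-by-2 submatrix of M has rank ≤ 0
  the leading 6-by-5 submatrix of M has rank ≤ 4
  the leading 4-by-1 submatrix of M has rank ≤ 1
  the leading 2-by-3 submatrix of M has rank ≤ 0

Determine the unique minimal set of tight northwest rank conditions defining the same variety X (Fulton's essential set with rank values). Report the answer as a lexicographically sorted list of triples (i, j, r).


The tightest implied rank at each (i,j), from the 14 conditions:

  0 | 0 | 0 | 1 | 1 | 1 | 1
  0 | 0 | 0 | 1 | 2 | 2 | 2
  0 | 0 | 1 | 2 | 3 | 3 | 3
  0 | 0 | 1 | 2 | 3 | 3 | 4
  1 | 1 | 2 | 3 | 4 | 4 | 5
  1 | 1 | 2 | 3 | 4 | 5 | 6
  1 | 2 | 3 | 4 | 5 | 6 | 7

second differences of R give the permutation w = (4, 5, 3, 7, 1, 6, 2).

Fulton essential set (4 of the 12 Rothe cells):

[(2, 3, 0), (4, 2, 0), (4, 6, 3), (6, 2, 1)]


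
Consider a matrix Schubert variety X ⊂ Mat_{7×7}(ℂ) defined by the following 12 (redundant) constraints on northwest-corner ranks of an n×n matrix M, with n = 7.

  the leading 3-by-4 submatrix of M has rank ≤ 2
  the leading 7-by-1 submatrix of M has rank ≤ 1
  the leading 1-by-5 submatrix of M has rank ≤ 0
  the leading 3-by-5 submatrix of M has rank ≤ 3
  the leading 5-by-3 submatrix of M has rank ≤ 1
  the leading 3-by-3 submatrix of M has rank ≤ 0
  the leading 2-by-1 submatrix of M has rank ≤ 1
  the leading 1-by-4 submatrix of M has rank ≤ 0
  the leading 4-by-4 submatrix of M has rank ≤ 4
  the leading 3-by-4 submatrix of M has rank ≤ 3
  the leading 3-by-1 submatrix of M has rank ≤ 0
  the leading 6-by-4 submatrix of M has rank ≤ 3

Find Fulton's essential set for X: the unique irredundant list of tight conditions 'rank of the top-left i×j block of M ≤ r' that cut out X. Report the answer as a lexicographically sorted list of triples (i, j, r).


Recovering R(i,j) via the rank-extension bound from the 12 conditions:

  0 0 0 0 0 1 1
  0 0 0 1 1 2 2
  0 0 0 1 2 3 3
  1 1 1 2 3 4 4
  1 1 1 2 3 4 5
  1 2 2 3 4 5 6
  1 2 3 4 5 6 7

the unique w with this rank table is (6, 4, 5, 1, 7, 2, 3).

3 SE-corners of the 13-cell Rothe diagram give Ess(w):

[(1, 5, 0), (3, 3, 0), (5, 3, 1)]


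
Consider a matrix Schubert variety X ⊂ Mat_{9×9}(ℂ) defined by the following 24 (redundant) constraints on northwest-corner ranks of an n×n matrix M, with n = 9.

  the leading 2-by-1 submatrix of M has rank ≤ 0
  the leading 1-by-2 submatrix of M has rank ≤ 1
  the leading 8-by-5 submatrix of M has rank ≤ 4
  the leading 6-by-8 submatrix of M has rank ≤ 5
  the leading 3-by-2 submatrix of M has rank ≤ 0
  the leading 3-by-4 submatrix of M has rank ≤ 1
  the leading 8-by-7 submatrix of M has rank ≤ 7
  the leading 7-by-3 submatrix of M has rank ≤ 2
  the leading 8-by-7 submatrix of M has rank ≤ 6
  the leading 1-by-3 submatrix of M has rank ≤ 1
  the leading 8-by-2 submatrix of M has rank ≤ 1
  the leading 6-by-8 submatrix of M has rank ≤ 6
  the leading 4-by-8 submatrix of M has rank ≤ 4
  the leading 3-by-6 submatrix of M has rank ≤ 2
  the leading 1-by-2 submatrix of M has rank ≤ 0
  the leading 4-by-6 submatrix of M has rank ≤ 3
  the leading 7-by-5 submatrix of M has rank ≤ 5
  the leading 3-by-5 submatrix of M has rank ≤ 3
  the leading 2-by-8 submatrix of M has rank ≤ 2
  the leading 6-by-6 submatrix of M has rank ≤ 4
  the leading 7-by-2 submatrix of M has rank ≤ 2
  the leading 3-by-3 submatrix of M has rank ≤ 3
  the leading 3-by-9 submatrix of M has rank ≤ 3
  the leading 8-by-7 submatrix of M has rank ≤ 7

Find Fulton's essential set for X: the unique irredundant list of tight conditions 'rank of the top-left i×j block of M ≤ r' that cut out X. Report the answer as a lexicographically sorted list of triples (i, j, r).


Recovering R(i,j) via the rank-extension bound from the 24 conditions:

  R[1]: 0 0 1 1 1 1 1 1 1
  R[2]: 0 0 1 1 2 2 2 2 2
  R[3]: 0 0 1 1 2 2 3 3 3
  R[4]: 1 1 2 2 3 3 4 4 4
  R[5]: 1 1 2 3 4 4 5 5 5
  R[6]: 1 1 2 3 4 4 5 5 6
  R[7]: 1 1 2 3 4 5 6 6 7
  R[8]: 1 1 2 3 4 5 6 7 8
  R[9]: 1 2 3 4 5 6 7 8 9

hence w(1..9) = (3, 5, 7, 1, 4, 9, 6, 8, 2).

Rothe diagram D(w) (15 cells), 6 SE-corners (essential conditions):

[(3, 2, 0), (3, 4, 1), (3, 6, 2), (6, 6, 4), (6, 8, 5), (8, 2, 1)]


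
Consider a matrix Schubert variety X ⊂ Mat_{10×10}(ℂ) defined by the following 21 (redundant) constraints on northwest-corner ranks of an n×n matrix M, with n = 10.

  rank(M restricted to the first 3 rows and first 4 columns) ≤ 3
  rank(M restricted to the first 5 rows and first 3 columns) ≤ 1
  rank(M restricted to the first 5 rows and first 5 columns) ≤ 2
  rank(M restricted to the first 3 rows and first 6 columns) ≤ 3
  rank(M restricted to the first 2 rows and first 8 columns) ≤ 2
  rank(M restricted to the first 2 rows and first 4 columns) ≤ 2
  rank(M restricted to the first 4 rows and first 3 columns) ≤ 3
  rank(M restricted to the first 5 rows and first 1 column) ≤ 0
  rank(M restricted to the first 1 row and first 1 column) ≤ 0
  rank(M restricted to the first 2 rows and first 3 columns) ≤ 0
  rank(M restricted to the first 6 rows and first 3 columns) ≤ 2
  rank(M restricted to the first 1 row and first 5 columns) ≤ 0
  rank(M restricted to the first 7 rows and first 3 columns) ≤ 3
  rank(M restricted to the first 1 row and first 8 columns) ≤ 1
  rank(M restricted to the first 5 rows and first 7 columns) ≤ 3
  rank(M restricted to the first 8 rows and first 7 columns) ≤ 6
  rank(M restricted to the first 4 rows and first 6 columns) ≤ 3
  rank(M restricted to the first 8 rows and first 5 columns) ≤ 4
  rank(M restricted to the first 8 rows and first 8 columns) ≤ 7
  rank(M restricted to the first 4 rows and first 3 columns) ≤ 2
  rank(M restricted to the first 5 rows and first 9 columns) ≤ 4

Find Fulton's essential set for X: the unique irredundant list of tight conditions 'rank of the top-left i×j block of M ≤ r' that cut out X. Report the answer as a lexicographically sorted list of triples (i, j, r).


Rank table r_w(10×10) implied by the 21 constraints:

  row 1: 0  0  0  0  0  1  1  1  1  1
  row 2: 0  0  0  1  1  2  2  2  2  2
  row 3: 0  1  1  2  2  3  3  3  3  3
  row 4: 0  1  1  2  2  3  3  4  4  4
  row 5: 0  1  1  2  2  3  3  4  4  5
  row 6: 1  2  2  3  3  4  4  5  5  6
  row 7: 1  2  3  4  4  5  5  6  6  7
  row 8: 1  2  3  4  4  5  6  7  7  8
  row 9: 1  2  3  4  5  6  7  8  8  9
  row 10: 1  2  3  4  5  6  7  8  9  10

reading off 1-entries of Δ²R: w = (6, 4, 2, 8, 10, 1, 3, 7, 5, 9).

ℓ(w)=19; the 8 essential cells (i,j,r):

[(1, 5, 0), (2, 3, 0), (5, 1, 0), (5, 3, 1), (5, 5, 2), (5, 7, 3), (5, 9, 4), (8, 5, 4)]


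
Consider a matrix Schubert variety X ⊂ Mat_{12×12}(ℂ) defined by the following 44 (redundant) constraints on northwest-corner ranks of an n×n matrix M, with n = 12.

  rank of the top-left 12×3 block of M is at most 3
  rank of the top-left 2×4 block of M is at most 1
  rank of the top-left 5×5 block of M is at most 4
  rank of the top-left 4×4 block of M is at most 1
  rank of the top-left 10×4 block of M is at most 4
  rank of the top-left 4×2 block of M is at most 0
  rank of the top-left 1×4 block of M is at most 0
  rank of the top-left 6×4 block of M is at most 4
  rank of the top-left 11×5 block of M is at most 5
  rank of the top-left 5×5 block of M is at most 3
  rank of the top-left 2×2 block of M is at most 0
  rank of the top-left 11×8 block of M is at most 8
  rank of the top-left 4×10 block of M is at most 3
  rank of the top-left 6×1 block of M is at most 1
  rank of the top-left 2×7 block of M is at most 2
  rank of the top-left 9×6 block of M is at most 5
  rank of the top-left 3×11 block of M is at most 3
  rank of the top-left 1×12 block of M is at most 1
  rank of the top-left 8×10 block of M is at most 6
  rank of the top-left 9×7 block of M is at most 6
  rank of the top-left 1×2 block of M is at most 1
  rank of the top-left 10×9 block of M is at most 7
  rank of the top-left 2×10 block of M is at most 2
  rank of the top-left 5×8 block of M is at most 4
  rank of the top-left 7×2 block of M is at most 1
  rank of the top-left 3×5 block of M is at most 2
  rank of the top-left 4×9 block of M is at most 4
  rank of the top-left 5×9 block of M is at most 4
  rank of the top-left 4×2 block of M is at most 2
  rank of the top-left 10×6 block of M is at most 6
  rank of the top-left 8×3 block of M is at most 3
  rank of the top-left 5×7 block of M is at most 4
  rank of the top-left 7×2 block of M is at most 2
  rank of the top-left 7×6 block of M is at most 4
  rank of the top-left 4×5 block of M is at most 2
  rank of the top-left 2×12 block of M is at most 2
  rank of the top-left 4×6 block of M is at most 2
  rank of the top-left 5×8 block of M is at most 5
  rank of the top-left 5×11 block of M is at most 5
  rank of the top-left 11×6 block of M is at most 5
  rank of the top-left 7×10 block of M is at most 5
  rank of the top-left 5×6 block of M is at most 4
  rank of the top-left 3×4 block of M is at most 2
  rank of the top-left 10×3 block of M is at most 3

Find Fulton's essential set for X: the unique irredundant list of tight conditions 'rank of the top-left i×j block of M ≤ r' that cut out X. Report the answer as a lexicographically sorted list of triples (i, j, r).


Recovering R(i,j) via the rank-extension bound from the 44 conditions:

  0 0 0 0 1 1 1 1 1 1 1 1
  0 0 1 1 2 2 2 2 2 2 2 2
  0 0 1 1 2 2 3 3 3 3 3 3
  0 0 1 1 2 2 3 3 3 3 4 4
  1 1 2 2 3 3 4 4 4 4 5 5
  1 1 2 3 4 4 5 5 5 5 6 6
  1 1 2 3 4 4 5 5 5 5 6 7
  1 2 3 4 5 5 6 6 6 6 7 8
  1 2 3 4 5 5 6 7 7 7 8 9
  1 2 3 4 5 5 6 7 7 8 9 10
  1 2 3 4 5 5 6 7 8 9 10 11
  1 2 3 4 5 6 7 8 9 10 11 12

the unique w with this rank table is (5, 3, 7, 11, 1, 4, 12, 2, 8, 10, 9, 6).

Rothe diagram D(w) (27 cells), 10 SE-corners (essential conditions):

[(1, 4, 0), (4, 2, 0), (4, 4, 1), (4, 6, 2), (4, 10, 3), (7, 2, 1), (7, 6, 4), (7, 10, 5), (10, 9, 7), (11, 6, 5)]


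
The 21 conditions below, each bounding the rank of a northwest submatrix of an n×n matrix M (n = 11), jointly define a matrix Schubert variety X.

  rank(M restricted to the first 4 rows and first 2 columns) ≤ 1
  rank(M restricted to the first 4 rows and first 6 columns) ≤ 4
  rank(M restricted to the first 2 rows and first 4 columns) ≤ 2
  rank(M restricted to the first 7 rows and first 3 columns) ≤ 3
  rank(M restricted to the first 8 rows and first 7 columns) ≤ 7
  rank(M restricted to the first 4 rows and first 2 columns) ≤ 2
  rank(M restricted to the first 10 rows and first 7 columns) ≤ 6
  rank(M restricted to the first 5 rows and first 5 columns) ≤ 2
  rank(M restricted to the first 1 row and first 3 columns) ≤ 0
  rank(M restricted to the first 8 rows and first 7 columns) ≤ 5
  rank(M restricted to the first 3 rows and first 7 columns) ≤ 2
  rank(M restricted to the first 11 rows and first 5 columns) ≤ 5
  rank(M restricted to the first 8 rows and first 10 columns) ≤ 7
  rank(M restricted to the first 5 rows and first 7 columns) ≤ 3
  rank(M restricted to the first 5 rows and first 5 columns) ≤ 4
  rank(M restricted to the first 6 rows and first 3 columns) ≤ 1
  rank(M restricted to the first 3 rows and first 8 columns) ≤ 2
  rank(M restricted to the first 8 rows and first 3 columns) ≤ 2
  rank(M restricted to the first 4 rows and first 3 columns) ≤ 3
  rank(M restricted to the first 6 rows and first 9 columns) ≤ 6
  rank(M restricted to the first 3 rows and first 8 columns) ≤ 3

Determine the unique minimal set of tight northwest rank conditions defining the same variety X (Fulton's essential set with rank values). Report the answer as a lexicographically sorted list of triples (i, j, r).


The tightest implied rank at each (i,j), from the 21 conditions:

  row 1: 0 0 0 1 1 1 1 1 1 1 1
  row 2: 1 1 1 2 2 2 2 2 2 2 2
  row 3: 1 1 1 2 2 2 2 2 3 3 3
  row 4: 1 1 1 2 2 3 3 3 4 4 4
  row 5: 1 1 1 2 2 3 3 4 5 5 5
  row 6: 1 1 1 2 3 4 4 5 6 6 6
  row 7: 1 2 2 3 4 5 5 6 7 7 7
  row 8: 1 2 2 3 4 5 5 6 7 7 8
  row 9: 1 2 3 4 5 6 6 7 8 8 9
  row 10: 1 2 3 4 5 6 6 7 8 9 10
  row 11: 1 2 3 4 5 6 7 8 9 10 11

second differences of R give the permutation w = (4, 1, 9, 6, 8, 5, 2, 11, 3, 10, 7).

9 SE-corners of the 22-cell Rothe diagram give Ess(w):

[(1, 3, 0), (3, 8, 2), (5, 5, 2), (5, 7, 3), (6, 3, 1), (8, 3, 2), (8, 7, 5), (8, 10, 7), (10, 7, 6)]


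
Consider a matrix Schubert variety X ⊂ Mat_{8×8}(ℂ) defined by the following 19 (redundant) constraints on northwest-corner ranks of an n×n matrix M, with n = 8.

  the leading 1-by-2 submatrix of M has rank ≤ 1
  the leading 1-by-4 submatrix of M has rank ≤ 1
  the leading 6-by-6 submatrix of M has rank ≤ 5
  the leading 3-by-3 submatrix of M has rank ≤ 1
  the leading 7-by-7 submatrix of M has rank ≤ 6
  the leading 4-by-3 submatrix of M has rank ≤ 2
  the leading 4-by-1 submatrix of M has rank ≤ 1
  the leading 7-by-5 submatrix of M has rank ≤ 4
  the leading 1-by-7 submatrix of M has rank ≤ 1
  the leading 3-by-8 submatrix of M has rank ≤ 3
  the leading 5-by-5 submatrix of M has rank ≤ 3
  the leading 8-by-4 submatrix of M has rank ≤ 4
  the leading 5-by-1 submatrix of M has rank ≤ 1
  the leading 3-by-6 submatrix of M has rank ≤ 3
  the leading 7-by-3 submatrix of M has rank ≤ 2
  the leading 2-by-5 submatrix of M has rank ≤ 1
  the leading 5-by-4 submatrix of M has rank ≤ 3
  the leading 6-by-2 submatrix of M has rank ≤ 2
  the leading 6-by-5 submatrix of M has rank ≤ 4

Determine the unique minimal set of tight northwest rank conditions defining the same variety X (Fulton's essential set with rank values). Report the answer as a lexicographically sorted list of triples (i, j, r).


Recovering R(i,j) via the rank-extension bound from the 19 conditions:

  row 1: 1 1 1 1 1 1 1 1
  row 2: 1 1 1 1 1 2 2 2
  row 3: 1 1 1 2 2 3 3 3
  row 4: 1 2 2 3 3 4 4 4
  row 5: 1 2 2 3 3 4 5 5
  row 6: 1 2 2 3 4 5 6 6
  row 7: 1 2 2 3 4 5 6 7
  row 8: 1 2 3 4 5 6 7 8

hence w(1..8) = (1, 6, 4, 2, 7, 5, 8, 3).

|D(w)|=10, |Ess(w)|=4:

[(2, 5, 1), (3, 3, 1), (5, 5, 3), (7, 3, 2)]


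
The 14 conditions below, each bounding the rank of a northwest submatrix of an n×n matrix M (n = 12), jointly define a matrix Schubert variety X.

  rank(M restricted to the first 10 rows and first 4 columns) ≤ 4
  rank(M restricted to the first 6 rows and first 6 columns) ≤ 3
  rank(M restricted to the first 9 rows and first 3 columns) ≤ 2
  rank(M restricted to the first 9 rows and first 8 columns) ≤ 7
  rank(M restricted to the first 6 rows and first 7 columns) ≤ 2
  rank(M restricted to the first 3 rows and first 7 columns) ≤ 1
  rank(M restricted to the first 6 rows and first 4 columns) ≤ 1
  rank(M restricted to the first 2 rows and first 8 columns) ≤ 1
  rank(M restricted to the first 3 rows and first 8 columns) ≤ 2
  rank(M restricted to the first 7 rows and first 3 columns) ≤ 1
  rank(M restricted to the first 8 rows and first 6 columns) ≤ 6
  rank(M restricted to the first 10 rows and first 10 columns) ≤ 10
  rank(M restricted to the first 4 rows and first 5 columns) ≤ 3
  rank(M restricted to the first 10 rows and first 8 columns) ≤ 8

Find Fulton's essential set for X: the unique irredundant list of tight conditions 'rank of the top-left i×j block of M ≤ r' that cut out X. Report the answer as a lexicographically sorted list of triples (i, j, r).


Computing R[i][j] = min implied NW-rank bound (n=12, 14 conditions):

  i=1: 1 | 1 | 1 | 1 | 1 | 1 | 1 | 1 | 1 | 1 | 1 | 1
  i=2: 1 | 1 | 1 | 1 | 1 | 1 | 1 | 1 | 2 | 2 | 2 | 2
  i=3: 1 | 1 | 1 | 1 | 1 | 1 | 1 | 2 | 3 | 3 | 3 | 3
  i=4: 1 | 1 | 1 | 1 | 2 | 2 | 2 | 3 | 4 | 4 | 4 | 4
  i=5: 1 | 1 | 1 | 1 | 2 | 2 | 2 | 3 | 4 | 5 | 5 | 5
  i=6: 1 | 1 | 1 | 1 | 2 | 2 | 2 | 3 | 4 | 5 | 6 | 6
  i=7: 1 | 1 | 1 | 2 | 3 | 3 | 3 | 4 | 5 | 6 | 7 | 7
  i=8: 1 | 2 | 2 | 3 | 4 | 4 | 4 | 5 | 6 | 7 | 8 | 8
  i=9: 1 | 2 | 2 | 3 | 4 | 5 | 5 | 6 | 7 | 8 | 9 | 9
  i=10: 1 | 2 | 3 | 4 | 5 | 6 | 6 | 7 | 8 | 9 | 10 | 10
  i=11: 1 | 2 | 3 | 4 | 5 | 6 | 7 | 8 | 9 | 10 | 11 | 11
  i=12: 1 | 2 | 3 | 4 | 5 | 6 | 7 | 8 | 9 | 10 | 11 | 12

hence w(1..12) = (1, 9, 8, 5, 10, 11, 4, 2, 6, 3, 7, 12).

D(w) has 29 cells with 6 SE-corners; essential set:

[(2, 8, 1), (3, 7, 1), (6, 4, 1), (6, 7, 2), (7, 3, 1), (9, 3, 2)]


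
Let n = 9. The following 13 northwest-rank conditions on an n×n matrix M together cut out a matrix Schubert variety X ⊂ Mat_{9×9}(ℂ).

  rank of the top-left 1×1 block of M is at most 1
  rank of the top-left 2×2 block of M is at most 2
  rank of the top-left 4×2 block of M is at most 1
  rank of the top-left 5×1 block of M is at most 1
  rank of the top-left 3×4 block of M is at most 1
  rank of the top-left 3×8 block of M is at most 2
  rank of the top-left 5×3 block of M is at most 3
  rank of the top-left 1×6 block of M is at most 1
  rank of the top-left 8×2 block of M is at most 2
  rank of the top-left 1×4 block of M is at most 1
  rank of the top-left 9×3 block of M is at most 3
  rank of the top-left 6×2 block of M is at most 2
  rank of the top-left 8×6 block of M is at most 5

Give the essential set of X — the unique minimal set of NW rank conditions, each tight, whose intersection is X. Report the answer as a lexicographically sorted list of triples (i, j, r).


Computing R[i][j] = min implied NW-rank bound (n=9, 13 conditions):

  row 1: 1  1  1  1  1  1  1  1  1
  row 2: 1  1  1  1  2  2  2  2  2
  row 3: 1  1  1  1  2  2  2  2  3
  row 4: 1  1  2  2  3  3  3  3  4
  row 5: 1  2  3  3  4  4  4  4  5
  row 6: 1  2  3  4  5  5  5  5  6
  row 7: 1  2  3  4  5  5  6  6  7
  row 8: 1  2  3  4  5  5  6  7  8
  row 9: 1  2  3  4  5  6  7  8  9

so w = (1, 5, 9, 3, 2, 4, 7, 8, 6).

D(w) has 12 cells with 4 SE-corners; essential set:

[(3, 4, 1), (3, 8, 2), (4, 2, 1), (8, 6, 5)]


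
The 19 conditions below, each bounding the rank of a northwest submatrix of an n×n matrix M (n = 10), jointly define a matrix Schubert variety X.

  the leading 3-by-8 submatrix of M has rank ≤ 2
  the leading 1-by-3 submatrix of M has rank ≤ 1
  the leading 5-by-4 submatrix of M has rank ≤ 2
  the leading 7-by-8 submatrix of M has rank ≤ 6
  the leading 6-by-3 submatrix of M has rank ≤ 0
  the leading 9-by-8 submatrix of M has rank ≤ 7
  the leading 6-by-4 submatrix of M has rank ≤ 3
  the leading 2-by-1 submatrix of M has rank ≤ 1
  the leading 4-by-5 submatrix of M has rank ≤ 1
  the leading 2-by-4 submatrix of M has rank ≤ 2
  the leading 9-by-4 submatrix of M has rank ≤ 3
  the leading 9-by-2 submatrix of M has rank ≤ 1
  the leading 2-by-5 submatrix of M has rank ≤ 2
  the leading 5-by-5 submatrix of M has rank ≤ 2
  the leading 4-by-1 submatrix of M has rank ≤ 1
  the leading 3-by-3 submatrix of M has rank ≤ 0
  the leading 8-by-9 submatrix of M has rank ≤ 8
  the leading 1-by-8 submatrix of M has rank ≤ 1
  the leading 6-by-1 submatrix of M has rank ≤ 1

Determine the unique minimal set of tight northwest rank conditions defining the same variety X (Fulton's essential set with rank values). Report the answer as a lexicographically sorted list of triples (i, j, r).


Recovering R(i,j) via the rank-extension bound from the 19 conditions:

  i=1: 0 | 0 | 0 | 1 | 1 | 1 | 1 | 1 | 1 | 1
  i=2: 0 | 0 | 0 | 1 | 1 | 2 | 2 | 2 | 2 | 2
  i=3: 0 | 0 | 0 | 1 | 1 | 2 | 2 | 2 | 3 | 3
  i=4: 0 | 0 | 0 | 1 | 1 | 2 | 3 | 3 | 4 | 4
  i=5: 0 | 0 | 0 | 1 | 2 | 3 | 4 | 4 | 5 | 5
  i=6: 0 | 0 | 0 | 1 | 2 | 3 | 4 | 5 | 6 | 6
  i=7: 1 | 1 | 1 | 2 | 3 | 4 | 5 | 6 | 7 | 7
  i=8: 1 | 1 | 2 | 3 | 4 | 5 | 6 | 7 | 8 | 8
  i=9: 1 | 1 | 2 | 3 | 4 | 5 | 6 | 7 | 8 | 9
  i=10: 1 | 2 | 3 | 4 | 5 | 6 | 7 | 8 | 9 | 10

the unique w with this rank table is (4, 6, 9, 7, 5, 8, 1, 3, 10, 2).

|D(w)|=25, |Ess(w)|=4:

[(3, 8, 2), (4, 5, 1), (6, 3, 0), (9, 2, 1)]


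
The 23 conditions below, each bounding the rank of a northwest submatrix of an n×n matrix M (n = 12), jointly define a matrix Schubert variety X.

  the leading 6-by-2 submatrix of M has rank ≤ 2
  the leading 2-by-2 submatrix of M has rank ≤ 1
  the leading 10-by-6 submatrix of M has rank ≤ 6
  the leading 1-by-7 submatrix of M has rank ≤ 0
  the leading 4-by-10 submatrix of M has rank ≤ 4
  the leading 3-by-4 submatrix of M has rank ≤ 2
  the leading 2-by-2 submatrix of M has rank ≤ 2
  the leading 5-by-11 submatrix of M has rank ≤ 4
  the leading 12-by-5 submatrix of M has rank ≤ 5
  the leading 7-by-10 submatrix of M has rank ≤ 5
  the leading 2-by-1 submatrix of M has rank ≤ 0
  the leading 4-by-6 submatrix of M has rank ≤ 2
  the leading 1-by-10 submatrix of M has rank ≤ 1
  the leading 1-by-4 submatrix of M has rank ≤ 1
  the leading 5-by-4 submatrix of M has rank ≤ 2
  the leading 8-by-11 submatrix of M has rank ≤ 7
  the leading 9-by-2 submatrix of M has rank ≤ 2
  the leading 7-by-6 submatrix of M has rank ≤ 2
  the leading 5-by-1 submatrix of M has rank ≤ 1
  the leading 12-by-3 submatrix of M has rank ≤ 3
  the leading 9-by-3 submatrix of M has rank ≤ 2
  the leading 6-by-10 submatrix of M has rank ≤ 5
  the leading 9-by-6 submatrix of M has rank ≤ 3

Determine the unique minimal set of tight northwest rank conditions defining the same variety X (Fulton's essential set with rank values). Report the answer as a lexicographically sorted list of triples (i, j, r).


Reconstructing r_w from the 23 given conditions:

  row 1: 0 0 0 0 0 0 0 1 1 1 1 1
  row 2: 0 1 1 1 1 1 1 2 2 2 2 2
  row 3: 1 2 2 2 2 2 2 3 3 3 3 3
  row 4: 1 2 2 2 2 2 3 4 4 4 4 4
  row 5: 1 2 2 2 2 2 3 4 4 4 4 5
  row 6: 1 2 2 2 2 2 3 4 5 5 5 6
  row 7: 1 2 2 2 2 2 3 4 5 5 6 7
  row 8: 1 2 2 3 3 3 4 5 6 6 7 8
  row 9: 1 2 2 3 3 3 4 5 6 7 8 9
  row 10: 1 2 3 4 4 4 5 6 7 8 9 10
  row 11: 1 2 3 4 5 5 6 7 8 9 10 11
  row 12: 1 2 3 4 5 6 7 8 9 10 11 12

second differences of R give the permutation w = (8, 2, 1, 7, 12, 9, 11, 4, 10, 3, 5, 6).

Fulton essential set (7 of the 32 Rothe cells):

[(1, 7, 0), (2, 1, 0), (5, 11, 4), (7, 6, 2), (7, 10, 5), (9, 3, 2), (9, 6, 3)]


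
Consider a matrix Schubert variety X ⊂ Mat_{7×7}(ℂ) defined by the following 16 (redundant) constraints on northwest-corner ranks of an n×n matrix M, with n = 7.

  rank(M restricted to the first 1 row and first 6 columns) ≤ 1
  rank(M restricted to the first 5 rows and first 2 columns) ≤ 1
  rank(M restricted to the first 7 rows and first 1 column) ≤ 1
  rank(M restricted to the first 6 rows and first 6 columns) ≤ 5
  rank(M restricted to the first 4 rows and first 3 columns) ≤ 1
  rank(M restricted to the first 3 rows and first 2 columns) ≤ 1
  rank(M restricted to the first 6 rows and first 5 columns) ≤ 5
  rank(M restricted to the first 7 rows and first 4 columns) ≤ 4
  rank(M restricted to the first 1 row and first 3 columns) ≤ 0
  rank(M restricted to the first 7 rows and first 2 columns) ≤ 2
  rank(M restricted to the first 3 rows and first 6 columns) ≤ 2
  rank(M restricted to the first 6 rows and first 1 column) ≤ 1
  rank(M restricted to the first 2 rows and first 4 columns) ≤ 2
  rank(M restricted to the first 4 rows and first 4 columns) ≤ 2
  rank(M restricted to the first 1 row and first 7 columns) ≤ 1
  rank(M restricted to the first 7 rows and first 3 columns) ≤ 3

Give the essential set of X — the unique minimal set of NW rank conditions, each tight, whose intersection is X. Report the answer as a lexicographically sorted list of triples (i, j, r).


Propagating the 16 rank bounds to every northwest block:

  R[1]: 0 0 0 1 1 1 1
  R[2]: 1 1 1 2 2 2 2
  R[3]: 1 1 1 2 2 2 3
  R[4]: 1 1 1 2 3 3 4
  R[5]: 1 1 2 3 4 4 5
  R[6]: 1 2 3 4 5 5 6
  R[7]: 1 2 3 4 5 6 7

so w = (4, 1, 7, 5, 3, 2, 6).

Rothe diagram D(w) (10 cells), 4 SE-corners (essential conditions):

[(1, 3, 0), (3, 6, 2), (4, 3, 1), (5, 2, 1)]


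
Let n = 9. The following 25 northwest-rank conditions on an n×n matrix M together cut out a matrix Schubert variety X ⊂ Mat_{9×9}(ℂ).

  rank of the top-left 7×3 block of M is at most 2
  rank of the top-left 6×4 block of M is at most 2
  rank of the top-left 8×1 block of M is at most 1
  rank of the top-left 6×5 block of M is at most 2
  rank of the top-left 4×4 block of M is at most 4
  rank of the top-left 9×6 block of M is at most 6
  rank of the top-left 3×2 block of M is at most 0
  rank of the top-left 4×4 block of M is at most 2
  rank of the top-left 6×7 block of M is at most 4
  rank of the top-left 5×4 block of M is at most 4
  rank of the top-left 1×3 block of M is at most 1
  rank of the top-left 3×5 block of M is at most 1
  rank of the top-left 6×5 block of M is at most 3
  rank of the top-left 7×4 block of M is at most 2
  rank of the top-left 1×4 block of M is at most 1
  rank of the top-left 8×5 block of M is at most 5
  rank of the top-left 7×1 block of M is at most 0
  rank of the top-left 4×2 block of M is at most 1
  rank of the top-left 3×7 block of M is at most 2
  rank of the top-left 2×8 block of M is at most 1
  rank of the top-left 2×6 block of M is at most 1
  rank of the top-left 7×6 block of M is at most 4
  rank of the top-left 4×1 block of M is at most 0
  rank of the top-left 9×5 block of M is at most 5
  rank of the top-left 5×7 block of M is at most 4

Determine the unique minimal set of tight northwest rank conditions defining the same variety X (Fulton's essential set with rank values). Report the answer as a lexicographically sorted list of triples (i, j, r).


Propagating the 25 rank bounds to every northwest block:

  row 1: 0, 0, 1, 1, 1, 1, 1, 1, 1
  row 2: 0, 0, 1, 1, 1, 1, 1, 1, 2
  row 3: 0, 0, 1, 1, 1, 2, 2, 2, 3
  row 4: 0, 1, 2, 2, 2, 3, 3, 3, 4
  row 5: 0, 1, 2, 2, 2, 3, 4, 4, 5
  row 6: 0, 1, 2, 2, 2, 3, 4, 5, 6
  row 7: 0, 1, 2, 2, 3, 4, 5, 6, 7
  row 8: 1, 2, 3, 3, 4, 5, 6, 7, 8
  row 9: 1, 2, 3, 4, 5, 6, 7, 8, 9

reading off 1-entries of Δ²R: w = (3, 9, 6, 2, 7, 8, 5, 1, 4).

Fulton essential set (6 of the 22 Rothe cells):

[(2, 8, 1), (3, 2, 0), (3, 5, 1), (6, 5, 2), (7, 1, 0), (7, 4, 2)]


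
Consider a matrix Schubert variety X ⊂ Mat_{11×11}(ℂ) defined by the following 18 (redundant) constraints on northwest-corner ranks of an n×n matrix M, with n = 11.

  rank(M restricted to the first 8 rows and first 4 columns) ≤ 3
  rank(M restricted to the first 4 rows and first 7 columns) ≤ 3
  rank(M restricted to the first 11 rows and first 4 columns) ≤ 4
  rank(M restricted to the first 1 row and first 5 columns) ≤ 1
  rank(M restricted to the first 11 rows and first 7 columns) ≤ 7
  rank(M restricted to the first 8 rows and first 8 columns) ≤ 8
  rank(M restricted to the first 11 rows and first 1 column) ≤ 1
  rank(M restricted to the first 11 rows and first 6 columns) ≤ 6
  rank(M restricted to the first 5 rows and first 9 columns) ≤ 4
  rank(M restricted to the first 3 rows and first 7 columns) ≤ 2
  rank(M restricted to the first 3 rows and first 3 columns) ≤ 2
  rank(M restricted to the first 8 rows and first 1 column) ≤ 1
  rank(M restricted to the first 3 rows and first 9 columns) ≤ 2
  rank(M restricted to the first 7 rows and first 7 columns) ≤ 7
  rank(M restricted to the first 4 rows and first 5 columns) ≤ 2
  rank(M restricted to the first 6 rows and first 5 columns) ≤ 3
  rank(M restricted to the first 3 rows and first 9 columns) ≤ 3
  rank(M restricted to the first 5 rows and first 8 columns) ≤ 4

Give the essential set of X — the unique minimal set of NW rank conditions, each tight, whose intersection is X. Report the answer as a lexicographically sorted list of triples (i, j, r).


Propagating the 18 rank bounds to every northwest block:

  i=1: 1, 1, 1, 1, 1, 1, 1, 1, 1, 1, 1
  i=2: 1, 2, 2, 2, 2, 2, 2, 2, 2, 2, 2
  i=3: 1, 2, 2, 2, 2, 2, 2, 2, 2, 3, 3
  i=4: 1, 2, 2, 2, 2, 3, 3, 3, 3, 4, 4
  i=5: 1, 2, 3, 3, 3, 4, 4, 4, 4, 5, 5
  i=6: 1, 2, 3, 3, 3, 4, 5, 5, 5, 6, 6
  i=7: 1, 2, 3, 3, 4, 5, 6, 6, 6, 7, 7
  i=8: 1, 2, 3, 3, 4, 5, 6, 7, 7, 8, 8
  i=9: 1, 2, 3, 4, 5, 6, 7, 8, 8, 9, 9
  i=10: 1, 2, 3, 4, 5, 6, 7, 8, 9, 10, 10
  i=11: 1, 2, 3, 4, 5, 6, 7, 8, 9, 10, 11

reading off 1-entries of Δ²R: w = (1, 2, 10, 6, 3, 7, 5, 8, 4, 9, 11).

4 SE-corners of the 14-cell Rothe diagram give Ess(w):

[(3, 9, 2), (4, 5, 2), (6, 5, 3), (8, 4, 3)]


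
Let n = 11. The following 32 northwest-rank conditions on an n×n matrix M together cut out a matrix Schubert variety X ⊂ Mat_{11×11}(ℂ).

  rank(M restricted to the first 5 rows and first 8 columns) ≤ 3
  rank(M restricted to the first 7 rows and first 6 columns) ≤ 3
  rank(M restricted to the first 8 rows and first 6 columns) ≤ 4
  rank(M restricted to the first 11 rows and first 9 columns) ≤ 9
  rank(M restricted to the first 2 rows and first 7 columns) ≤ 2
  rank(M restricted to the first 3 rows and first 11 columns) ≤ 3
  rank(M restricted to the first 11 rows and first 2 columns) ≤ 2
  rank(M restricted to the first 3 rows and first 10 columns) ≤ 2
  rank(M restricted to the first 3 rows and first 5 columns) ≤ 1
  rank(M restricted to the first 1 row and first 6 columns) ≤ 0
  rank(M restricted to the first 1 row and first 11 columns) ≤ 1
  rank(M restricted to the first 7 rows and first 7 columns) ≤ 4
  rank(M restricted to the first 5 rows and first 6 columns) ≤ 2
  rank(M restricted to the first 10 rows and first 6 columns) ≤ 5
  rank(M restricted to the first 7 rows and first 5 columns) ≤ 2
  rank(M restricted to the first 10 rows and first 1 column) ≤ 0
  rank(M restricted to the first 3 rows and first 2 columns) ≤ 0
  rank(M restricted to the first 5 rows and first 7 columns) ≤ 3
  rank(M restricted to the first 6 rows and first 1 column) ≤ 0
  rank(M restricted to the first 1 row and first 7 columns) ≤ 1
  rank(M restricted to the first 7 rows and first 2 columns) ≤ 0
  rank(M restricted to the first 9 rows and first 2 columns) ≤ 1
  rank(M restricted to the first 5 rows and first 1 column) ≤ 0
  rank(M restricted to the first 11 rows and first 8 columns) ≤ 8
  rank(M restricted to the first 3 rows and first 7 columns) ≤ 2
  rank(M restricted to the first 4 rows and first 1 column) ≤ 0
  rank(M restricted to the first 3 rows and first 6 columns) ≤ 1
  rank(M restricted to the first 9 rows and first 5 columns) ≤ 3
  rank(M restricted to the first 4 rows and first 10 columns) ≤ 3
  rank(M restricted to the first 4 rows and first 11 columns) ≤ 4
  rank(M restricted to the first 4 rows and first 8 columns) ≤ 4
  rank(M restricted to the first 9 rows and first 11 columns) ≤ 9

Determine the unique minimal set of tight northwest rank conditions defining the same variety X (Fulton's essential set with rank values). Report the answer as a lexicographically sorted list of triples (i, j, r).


Rank table r_w(11×11) implied by the 32 constraints:

  row 1: 0 0 0 0 0 0 1 1 1 1 1
  row 2: 0 0 1 1 1 1 2 2 2 2 2
  row 3: 0 0 1 1 1 1 2 2 2 2 3
  row 4: 0 0 1 2 2 2 3 3 3 3 4
  row 5: 0 0 1 2 2 2 3 3 4 4 5
  row 6: 0 0 1 2 2 3 4 4 5 5 6
  row 7: 0 0 1 2 2 3 4 5 6 6 7
  row 8: 0 1 2 3 3 4 5 6 7 7 8
  row 9: 0 1 2 3 3 4 5 6 7 8 9
  row 10: 0 1 2 3 4 5 6 7 8 9 10
  row 11: 1 2 3 4 5 6 7 8 9 10 11

giving w = (7, 3, 11, 4, 9, 6, 8, 2, 10, 5, 1) via Δ²R.

Rothe diagram D(w) (33 cells), 9 SE-corners (essential conditions):

[(1, 6, 0), (3, 6, 1), (3, 10, 2), (5, 6, 2), (5, 8, 3), (7, 2, 0), (7, 5, 2), (9, 5, 3), (10, 1, 0)]


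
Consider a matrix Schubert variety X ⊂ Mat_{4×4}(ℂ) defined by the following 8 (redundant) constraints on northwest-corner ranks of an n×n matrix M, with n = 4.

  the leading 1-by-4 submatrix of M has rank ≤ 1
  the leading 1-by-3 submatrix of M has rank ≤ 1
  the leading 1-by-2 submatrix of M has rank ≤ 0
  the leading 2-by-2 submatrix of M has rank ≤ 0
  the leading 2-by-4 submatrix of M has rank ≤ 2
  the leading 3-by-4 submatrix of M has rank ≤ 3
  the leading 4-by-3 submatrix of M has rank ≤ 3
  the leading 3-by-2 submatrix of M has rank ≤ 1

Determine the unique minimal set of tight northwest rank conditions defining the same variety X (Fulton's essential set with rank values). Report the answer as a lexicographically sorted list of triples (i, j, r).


Reconstructing r_w from the 8 given conditions:

  0 0 1 1
  0 0 1 2
  1 1 2 3
  1 2 3 4

reading off 1-entries of Δ²R: w = (3, 4, 1, 2).

|D(w)|=4, |Ess(w)|=1:

[(2, 2, 0)]


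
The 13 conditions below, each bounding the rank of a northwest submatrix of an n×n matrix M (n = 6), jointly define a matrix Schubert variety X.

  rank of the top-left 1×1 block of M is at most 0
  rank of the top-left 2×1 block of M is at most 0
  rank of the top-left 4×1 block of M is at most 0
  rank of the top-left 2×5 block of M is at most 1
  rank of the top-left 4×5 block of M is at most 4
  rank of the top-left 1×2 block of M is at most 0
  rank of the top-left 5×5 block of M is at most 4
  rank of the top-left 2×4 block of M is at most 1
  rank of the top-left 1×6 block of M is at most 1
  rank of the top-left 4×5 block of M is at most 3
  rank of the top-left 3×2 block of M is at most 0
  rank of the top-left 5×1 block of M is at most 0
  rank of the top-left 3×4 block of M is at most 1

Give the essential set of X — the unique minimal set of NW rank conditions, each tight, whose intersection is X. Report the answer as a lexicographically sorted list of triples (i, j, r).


The tightest implied rank at each (i,j), from the 13 conditions:

  0, 0, 1, 1, 1, 1
  0, 0, 1, 1, 1, 2
  0, 0, 1, 1, 2, 3
  0, 1, 2, 2, 3, 4
  0, 1, 2, 3, 4, 5
  1, 2, 3, 4, 5, 6

hence w(1..6) = (3, 6, 5, 2, 4, 1).

Fulton essential set (4 of the 11 Rothe cells):

[(2, 5, 1), (3, 2, 0), (3, 4, 1), (5, 1, 0)]


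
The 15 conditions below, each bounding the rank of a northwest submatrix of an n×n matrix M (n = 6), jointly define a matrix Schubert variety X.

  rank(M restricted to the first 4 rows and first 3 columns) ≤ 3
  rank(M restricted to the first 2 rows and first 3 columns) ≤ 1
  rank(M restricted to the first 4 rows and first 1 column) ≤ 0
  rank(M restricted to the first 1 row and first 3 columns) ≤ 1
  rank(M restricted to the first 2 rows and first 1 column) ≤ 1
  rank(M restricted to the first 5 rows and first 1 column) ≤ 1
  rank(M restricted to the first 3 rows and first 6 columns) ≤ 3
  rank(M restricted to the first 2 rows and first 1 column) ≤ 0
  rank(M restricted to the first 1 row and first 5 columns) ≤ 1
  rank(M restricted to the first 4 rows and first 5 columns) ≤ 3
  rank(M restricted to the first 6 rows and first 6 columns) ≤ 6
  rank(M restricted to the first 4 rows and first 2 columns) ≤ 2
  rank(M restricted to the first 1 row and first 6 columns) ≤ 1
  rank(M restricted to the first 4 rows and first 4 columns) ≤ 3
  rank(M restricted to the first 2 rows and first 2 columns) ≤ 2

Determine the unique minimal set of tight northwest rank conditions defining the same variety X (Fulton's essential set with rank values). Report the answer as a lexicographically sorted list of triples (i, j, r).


Propagating the 15 rank bounds to every northwest block:

  row 1: 0 1 1 1 1 1
  row 2: 0 1 1 2 2 2
  row 3: 0 1 2 3 3 3
  row 4: 0 1 2 3 3 4
  row 5: 1 2 3 4 4 5
  row 6: 1 2 3 4 5 6

the unique w with this rank table is (2, 4, 3, 6, 1, 5).

|D(w)|=6, |Ess(w)|=3:

[(2, 3, 1), (4, 1, 0), (4, 5, 3)]


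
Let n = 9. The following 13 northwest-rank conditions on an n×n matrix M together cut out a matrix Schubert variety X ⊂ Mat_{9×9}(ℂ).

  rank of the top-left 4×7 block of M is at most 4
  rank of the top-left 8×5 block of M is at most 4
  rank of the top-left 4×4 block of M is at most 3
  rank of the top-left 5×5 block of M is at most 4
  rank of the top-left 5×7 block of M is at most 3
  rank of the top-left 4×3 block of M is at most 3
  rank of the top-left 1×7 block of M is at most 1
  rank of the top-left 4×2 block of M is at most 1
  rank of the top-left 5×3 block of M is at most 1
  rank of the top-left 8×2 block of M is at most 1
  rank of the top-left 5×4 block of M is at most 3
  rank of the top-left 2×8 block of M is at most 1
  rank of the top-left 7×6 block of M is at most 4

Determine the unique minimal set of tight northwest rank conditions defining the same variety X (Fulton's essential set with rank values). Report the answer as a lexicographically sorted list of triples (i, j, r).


Computing R[i][j] = min implied NW-rank bound (n=9, 13 conditions):

  R[1]: 1 | 1 | 1 | 1 | 1 | 1 | 1 | 1 | 1
  R[2]: 1 | 1 | 1 | 1 | 1 | 1 | 1 | 1 | 2
  R[3]: 1 | 1 | 1 | 2 | 2 | 2 | 2 | 2 | 3
  R[4]: 1 | 1 | 1 | 2 | 3 | 3 | 3 | 3 | 4
  R[5]: 1 | 1 | 1 | 2 | 3 | 3 | 3 | 4 | 5
  R[6]: 1 | 1 | 2 | 3 | 4 | 4 | 4 | 5 | 6
  R[7]: 1 | 1 | 2 | 3 | 4 | 4 | 5 | 6 | 7
  R[8]: 1 | 1 | 2 | 3 | 4 | 5 | 6 | 7 | 8
  R[9]: 1 | 2 | 3 | 4 | 5 | 6 | 7 | 8 | 9

hence w(1..9) = (1, 9, 4, 5, 8, 3, 7, 6, 2).

Rothe diagram D(w) (19 cells), 5 SE-corners (essential conditions):

[(2, 8, 1), (5, 3, 1), (5, 7, 3), (7, 6, 4), (8, 2, 1)]
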